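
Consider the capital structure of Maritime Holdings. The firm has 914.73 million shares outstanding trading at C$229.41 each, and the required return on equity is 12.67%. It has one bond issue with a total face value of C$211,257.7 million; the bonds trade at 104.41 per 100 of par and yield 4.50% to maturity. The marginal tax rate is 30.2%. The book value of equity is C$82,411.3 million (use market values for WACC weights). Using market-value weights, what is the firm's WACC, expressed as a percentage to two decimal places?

Market value of equity E = 229.41 × 914.73m = 209848.2093m. Market value of debt D = 211257.7m × 104.41/100 = 220574.16457m.
Total capital V = 209848.2093 + 220574.16457 = 430422.37387.
Equity: weight = 209848.2093/430422.37387 = 0.4875; cost = 12.67%.
Bonds outstanding: weight = 220574.16457/430422.37387 = 0.5125; after-tax cost = 4.5% × (1 − 30.2%) = 3.1410%.
WACC = 0.4875 × 12.6700% + 0.5125 × 3.1410% = 7.7868%.

7.79%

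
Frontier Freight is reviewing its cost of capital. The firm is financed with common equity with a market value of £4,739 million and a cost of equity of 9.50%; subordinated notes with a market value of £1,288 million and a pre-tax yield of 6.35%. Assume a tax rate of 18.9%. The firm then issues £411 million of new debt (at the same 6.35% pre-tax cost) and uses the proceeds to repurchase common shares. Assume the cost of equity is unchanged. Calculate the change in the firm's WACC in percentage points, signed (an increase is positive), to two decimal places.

-0.30 pp

Current WACC:
Total capital V = 4739 + 1288 = 6027.
Equity: weight = 4739/6027 = 0.7863; cost = 9.5%.
Subordinated notes: weight = 1288/6027 = 0.2137; after-tax cost = 6.35% × (1 − 18.9%) = 5.1498%.
WACC = 0.7863 × 9.5000% + 0.2137 × 5.1498% = 8.5704%.
After the change:
Total capital V = 4328 + 1699 = 6027.
Equity: weight = 4328/6027 = 0.7181; cost = 9.5%.
Subordinated notes: weight = 1699/6027 = 0.2819; after-tax cost = 6.35% × (1 − 18.9%) = 5.1498%.
WACC = 0.7181 × 9.5000% + 0.2819 × 5.1498% = 8.2737%.
Change in WACC = 8.2737% − 8.5704% = -0.2967 pp.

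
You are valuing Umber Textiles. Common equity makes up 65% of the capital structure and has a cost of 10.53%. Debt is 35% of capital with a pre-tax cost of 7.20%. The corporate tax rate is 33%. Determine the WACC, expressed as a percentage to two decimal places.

8.53%

After-tax cost of debt = 7.2% × (1 − 33%) = 4.8240%.
WACC = 0.650 × 10.5300% + 0.350 × 4.8240% = 8.5329%.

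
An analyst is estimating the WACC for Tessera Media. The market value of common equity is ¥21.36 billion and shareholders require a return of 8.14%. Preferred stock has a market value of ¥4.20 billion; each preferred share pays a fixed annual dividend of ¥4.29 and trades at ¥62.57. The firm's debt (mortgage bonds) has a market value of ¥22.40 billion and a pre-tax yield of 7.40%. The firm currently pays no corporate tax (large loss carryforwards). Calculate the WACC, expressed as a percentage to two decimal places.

7.68%

Cost of preferred: Rp = 4.29 / 62.57 = 6.8563%.
Total capital V = 21.36 + 4.2 + 22.4 = 47.96.
Equity: weight = 21.36/47.96 = 0.4454; cost = 8.14%.
Preferred: weight = 4.2/47.96 = 0.0876; cost = 6.8563%.
Mortgage bonds: weight = 22.4/47.96 = 0.4671; after-tax cost = 7.4% × (1 − 0%) = 7.4000%.
WACC = 0.4454 × 8.1400% + 0.0876 × 6.8563% + 0.4671 × 7.4000% = 7.6820%.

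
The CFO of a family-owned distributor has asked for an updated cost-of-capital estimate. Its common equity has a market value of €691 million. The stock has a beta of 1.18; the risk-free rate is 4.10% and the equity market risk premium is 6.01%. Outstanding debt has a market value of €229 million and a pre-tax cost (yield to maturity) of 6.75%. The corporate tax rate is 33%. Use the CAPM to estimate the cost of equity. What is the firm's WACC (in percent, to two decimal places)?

Cost of equity via CAPM: Re = 4.1% + 1.18 × 6.01% = 11.1918%.
Total capital V = 691 + 229 = 920.
Equity: weight = 691/920 = 0.7511; cost = 11.1918%.
Debt: weight = 229/920 = 0.2489; after-tax cost = 6.75% × (1 − 33%) = 4.5225%.
WACC = 0.7511 × 11.1918% + 0.2489 × 4.5225% = 9.5317%.

9.53%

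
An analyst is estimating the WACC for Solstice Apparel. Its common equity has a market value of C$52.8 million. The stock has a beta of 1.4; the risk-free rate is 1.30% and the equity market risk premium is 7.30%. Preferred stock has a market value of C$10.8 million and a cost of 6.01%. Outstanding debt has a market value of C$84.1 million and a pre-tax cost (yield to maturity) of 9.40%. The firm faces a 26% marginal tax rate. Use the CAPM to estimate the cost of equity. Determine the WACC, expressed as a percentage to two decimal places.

Cost of equity via CAPM: Re = 1.3% + 1.4 × 7.3% = 11.5200%.
Total capital V = 52.8 + 10.8 + 84.1 = 147.7.
Equity: weight = 52.8/147.7 = 0.3575; cost = 11.52%.
Preferred: weight = 10.8/147.7 = 0.0731; cost = 6.01%.
Debt: weight = 84.1/147.7 = 0.5694; after-tax cost = 9.4% × (1 − 26%) = 6.9560%.
WACC = 0.3575 × 11.5200% + 0.0731 × 6.0100% + 0.5694 × 6.9560% = 8.5184%.

8.52%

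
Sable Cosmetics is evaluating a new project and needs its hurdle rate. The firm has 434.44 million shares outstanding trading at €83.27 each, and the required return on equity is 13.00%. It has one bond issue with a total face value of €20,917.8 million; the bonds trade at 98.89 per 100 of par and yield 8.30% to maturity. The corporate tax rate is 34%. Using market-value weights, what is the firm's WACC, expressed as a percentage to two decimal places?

10.26%

Market value of equity E = 83.27 × 434.44m = 36175.8188m. Market value of debt D = 20917.8m × 98.89/100 = 20685.61242m.
Total capital V = 36175.8188 + 20685.61242 = 56861.43122.
Equity: weight = 36175.8188/56861.43122 = 0.6362; cost = 13%.
Bonds outstanding: weight = 20685.61242/56861.43122 = 0.3638; after-tax cost = 8.3% × (1 − 34%) = 5.4780%.
WACC = 0.6362 × 13.0000% + 0.3638 × 5.4780% = 10.2636%.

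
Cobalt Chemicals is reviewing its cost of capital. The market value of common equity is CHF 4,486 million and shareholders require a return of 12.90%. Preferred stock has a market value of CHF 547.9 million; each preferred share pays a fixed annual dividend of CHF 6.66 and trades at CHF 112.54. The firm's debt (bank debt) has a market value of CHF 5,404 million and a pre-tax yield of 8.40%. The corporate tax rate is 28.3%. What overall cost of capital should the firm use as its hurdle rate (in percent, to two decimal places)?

8.97%

Cost of preferred: Rp = 6.66 / 112.54 = 5.9179%.
Total capital V = 4486 + 547.9 + 5404 = 10437.9.
Equity: weight = 4486/10437.9 = 0.4298; cost = 12.9%.
Preferred: weight = 547.9/10437.9 = 0.0525; cost = 5.9179%.
Bank debt: weight = 5404/10437.9 = 0.5177; after-tax cost = 8.4% × (1 − 28.3%) = 6.0228%.
WACC = 0.4298 × 12.9000% + 0.0525 × 5.9179% + 0.5177 × 6.0228% = 8.9730%.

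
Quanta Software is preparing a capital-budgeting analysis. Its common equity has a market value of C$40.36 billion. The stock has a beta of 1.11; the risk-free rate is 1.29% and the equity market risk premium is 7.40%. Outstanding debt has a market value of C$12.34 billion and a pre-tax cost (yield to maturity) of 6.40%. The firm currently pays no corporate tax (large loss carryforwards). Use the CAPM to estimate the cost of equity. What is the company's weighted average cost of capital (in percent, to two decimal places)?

8.78%

Cost of equity via CAPM: Re = 1.29% + 1.11 × 7.4% = 9.5040%.
Total capital V = 40.36 + 12.34 = 52.7.
Equity: weight = 40.36/52.7 = 0.7658; cost = 9.504%.
Debt: weight = 12.34/52.7 = 0.2342; after-tax cost = 6.4% × (1 − 0%) = 6.4000%.
WACC = 0.7658 × 9.5040% + 0.2342 × 6.4000% = 8.7772%.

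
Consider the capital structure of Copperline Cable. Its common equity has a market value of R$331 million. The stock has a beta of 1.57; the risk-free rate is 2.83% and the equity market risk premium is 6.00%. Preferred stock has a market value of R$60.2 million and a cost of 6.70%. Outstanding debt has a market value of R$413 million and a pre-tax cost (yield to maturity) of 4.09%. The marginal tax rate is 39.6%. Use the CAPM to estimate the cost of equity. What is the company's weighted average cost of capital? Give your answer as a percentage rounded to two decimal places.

6.81%

Cost of equity via CAPM: Re = 2.83% + 1.57 × 6.0% = 12.2500%.
Total capital V = 331 + 60.2 + 413 = 804.2.
Equity: weight = 331/804.2 = 0.4116; cost = 12.25%.
Preferred: weight = 60.2/804.2 = 0.0749; cost = 6.7%.
Debt: weight = 413/804.2 = 0.5136; after-tax cost = 4.09% × (1 − 39.6%) = 2.4704%.
WACC = 0.4116 × 12.2500% + 0.0749 × 6.7000% + 0.5136 × 2.4704% = 6.8122%.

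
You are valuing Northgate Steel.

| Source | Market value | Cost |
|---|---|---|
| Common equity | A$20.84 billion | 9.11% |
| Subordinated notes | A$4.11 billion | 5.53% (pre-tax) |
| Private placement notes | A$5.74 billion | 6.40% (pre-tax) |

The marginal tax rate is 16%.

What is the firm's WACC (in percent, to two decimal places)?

7.81%

Total capital V = 20.84 + 4.11 + 5.74 = 30.69.
Equity: weight = 20.84/30.69 = 0.6790; cost = 9.11%.
Subordinated notes: weight = 4.11/30.69 = 0.1339; after-tax cost = 5.53% × (1 − 16%) = 4.6452%.
Private placement notes: weight = 5.74/30.69 = 0.1870; after-tax cost = 6.4% × (1 − 16%) = 5.3760%.
WACC = 0.6790 × 9.1100% + 0.1339 × 4.6452% + 0.1870 × 5.3760% = 7.8137%.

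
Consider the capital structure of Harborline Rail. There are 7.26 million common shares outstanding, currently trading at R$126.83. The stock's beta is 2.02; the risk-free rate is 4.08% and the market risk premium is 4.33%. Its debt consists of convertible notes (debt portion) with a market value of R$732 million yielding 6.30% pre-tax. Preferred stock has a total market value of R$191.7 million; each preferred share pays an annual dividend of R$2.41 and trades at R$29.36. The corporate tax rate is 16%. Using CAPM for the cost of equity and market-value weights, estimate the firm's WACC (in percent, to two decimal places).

9.36%

Cost of equity via CAPM: Re = 4.08% + 2.02 × 4.33% = 12.8266%.
Cost of preferred: Rp = 2.41 / 29.36 = 8.2084%.
Market value of equity E = 126.83 × 7.26m = 920.7858m.
Total capital V = 920.7858 + 191.7 + 732 = 1844.4858.
Equity: weight = 920.7858/1844.4858 = 0.4992; cost = 12.8266%.
Preferred: weight = 191.7/1844.4858 = 0.1039; cost = 8.2084%.
Convertible notes (debt portion): weight = 732/1844.4858 = 0.3969; after-tax cost = 6.3% × (1 − 16%) = 5.2920%.
WACC = 0.4992 × 12.8266% + 0.1039 × 8.2084% + 0.3969 × 5.2920% = 9.3565%.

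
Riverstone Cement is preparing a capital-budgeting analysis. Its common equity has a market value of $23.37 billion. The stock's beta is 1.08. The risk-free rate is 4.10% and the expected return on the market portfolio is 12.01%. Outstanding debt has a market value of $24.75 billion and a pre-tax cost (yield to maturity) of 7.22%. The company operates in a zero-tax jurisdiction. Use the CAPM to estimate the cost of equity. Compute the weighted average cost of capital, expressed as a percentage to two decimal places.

9.85%

Market risk premium = 12.01% − 4.1% = 7.91%.
Cost of equity via CAPM: Re = 4.1% + 1.08 × 7.91% = 12.6428%.
Total capital V = 23.37 + 24.75 = 48.12.
Equity: weight = 23.37/48.12 = 0.4857; cost = 12.6428%.
Debt: weight = 24.75/48.12 = 0.5143; after-tax cost = 7.22% × (1 − 0%) = 7.2200%.
WACC = 0.4857 × 12.6428% + 0.5143 × 7.2200% = 9.8536%.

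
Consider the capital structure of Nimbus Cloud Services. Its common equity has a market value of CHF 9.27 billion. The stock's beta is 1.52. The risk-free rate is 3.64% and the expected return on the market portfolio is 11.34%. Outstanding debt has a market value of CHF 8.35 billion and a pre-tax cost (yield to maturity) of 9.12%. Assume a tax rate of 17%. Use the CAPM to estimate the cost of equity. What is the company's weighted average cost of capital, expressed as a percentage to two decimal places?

11.66%

Market risk premium = 11.34% − 3.64% = 7.7%.
Cost of equity via CAPM: Re = 3.64% + 1.52 × 7.7% = 15.3440%.
Total capital V = 9.27 + 8.35 = 17.62.
Equity: weight = 9.27/17.62 = 0.5261; cost = 15.344%.
Debt: weight = 8.35/17.62 = 0.4739; after-tax cost = 9.12% × (1 − 17%) = 7.5696%.
WACC = 0.5261 × 15.3440% + 0.4739 × 7.5696% = 11.6598%.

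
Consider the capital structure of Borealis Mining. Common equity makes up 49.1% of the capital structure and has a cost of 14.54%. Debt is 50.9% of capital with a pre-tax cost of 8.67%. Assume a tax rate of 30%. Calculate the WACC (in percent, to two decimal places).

After-tax cost of debt = 8.67% × (1 − 30%) = 6.0690%.
WACC = 0.491 × 14.5400% + 0.509 × 6.0690% = 10.2283%.

10.23%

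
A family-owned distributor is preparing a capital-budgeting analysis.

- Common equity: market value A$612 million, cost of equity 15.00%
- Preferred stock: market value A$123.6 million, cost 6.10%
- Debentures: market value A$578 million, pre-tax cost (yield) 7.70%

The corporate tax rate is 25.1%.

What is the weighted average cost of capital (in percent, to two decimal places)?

10.10%

Total capital V = 612 + 123.6 + 578 = 1313.6.
Equity: weight = 612/1313.6 = 0.4659; cost = 15%.
Preferred: weight = 123.6/1313.6 = 0.0941; cost = 6.1%.
Debentures: weight = 578/1313.6 = 0.4400; after-tax cost = 7.7% × (1 − 25.1%) = 5.7673%.
WACC = 0.4659 × 15.0000% + 0.0941 × 6.1000% + 0.4400 × 5.7673% = 10.1001%.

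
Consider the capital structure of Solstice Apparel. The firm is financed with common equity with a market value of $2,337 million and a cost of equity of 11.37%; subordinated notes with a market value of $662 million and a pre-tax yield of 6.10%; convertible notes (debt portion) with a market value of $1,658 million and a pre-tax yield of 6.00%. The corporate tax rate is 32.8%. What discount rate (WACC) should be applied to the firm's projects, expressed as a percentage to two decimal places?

Total capital V = 2337 + 662 + 1658 = 4657.
Equity: weight = 2337/4657 = 0.5018; cost = 11.37%.
Subordinated notes: weight = 662/4657 = 0.1422; after-tax cost = 6.1% × (1 − 32.8%) = 4.0992%.
Convertible notes (debt portion): weight = 1658/4657 = 0.3560; after-tax cost = 6% × (1 − 32.8%) = 4.0320%.
WACC = 0.5018 × 11.3700% + 0.1422 × 4.0992% + 0.3560 × 4.0320% = 7.7239%.

7.72%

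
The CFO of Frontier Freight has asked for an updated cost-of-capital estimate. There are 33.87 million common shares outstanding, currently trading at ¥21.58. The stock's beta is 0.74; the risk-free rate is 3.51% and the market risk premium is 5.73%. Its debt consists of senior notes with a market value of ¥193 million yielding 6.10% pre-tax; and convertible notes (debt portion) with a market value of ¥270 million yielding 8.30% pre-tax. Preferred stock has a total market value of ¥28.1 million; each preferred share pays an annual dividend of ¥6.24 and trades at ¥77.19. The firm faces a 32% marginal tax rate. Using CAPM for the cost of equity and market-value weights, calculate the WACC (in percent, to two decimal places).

Cost of equity via CAPM: Re = 3.51% + 0.74 × 5.73% = 7.7502%.
Cost of preferred: Rp = 6.24 / 77.19 = 8.0839%.
Market value of equity E = 21.58 × 33.87m = 730.9146m.
Total capital V = 730.9146 + 28.1 + 193 + 270 = 1222.0146.
Equity: weight = 730.9146/1222.0146 = 0.5981; cost = 7.7502%.
Preferred: weight = 28.1/1222.0146 = 0.0230; cost = 8.0839%.
Senior notes: weight = 193/1222.0146 = 0.1579; after-tax cost = 6.1% × (1 − 32%) = 4.1480%.
Convertible notes (debt portion): weight = 270/1222.0146 = 0.2209; after-tax cost = 8.3% × (1 − 32%) = 5.6440%.
WACC = 0.5981 × 7.7502% + 0.0230 × 8.0839% + 0.1579 × 4.1480% + 0.2209 × 5.6440% = 6.7236%.

6.72%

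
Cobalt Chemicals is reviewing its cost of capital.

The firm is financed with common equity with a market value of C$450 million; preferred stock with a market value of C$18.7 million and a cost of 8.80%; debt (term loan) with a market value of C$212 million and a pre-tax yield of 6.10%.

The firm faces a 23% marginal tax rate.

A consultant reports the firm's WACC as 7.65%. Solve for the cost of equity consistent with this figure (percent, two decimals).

8.99%

Total capital V = 450 + 18.7 + 212 = 680.7.
Equity weight = 450/680.7 = 0.6611.
Preferred weight = 18.7/680.7 = 0.0275.
Term loan weight = 212/680.7 = 0.3114.
Debt contribution = 0.3114 × 6.1% × (1 − 23%) = 1.4629%.
Preferred contribution = 0.0275 × 8.8% = 0.2418%.
Required equity contribution = 7.65% − 1.7046% = 5.9454%.
Re = 5.9454% / 0.6611 = 8.9934%.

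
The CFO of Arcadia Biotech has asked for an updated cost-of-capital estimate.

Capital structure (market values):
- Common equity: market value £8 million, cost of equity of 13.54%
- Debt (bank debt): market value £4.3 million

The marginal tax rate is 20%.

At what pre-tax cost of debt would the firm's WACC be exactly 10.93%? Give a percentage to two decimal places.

Total capital V = 8 + 4.3 = 12.3.
Equity weight = 8/12.3 = 0.6504.
Bank debt weight = 4.3/12.3 = 0.3496.
Equity contribution = 0.6504 × 13.54% = 8.8065%.
Remaining for debt = 10.93% − 8.8065% = 2.1235%.
Rd × (1 − 20%) × 0.3496 = 2.1235%  ⇒  Rd = 7.5927%.

7.59%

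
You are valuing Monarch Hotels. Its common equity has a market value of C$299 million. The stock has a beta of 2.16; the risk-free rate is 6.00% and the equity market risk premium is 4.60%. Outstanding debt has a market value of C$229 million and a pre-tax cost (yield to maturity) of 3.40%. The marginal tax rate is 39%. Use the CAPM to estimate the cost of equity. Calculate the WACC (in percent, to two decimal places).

Cost of equity via CAPM: Re = 6.0% + 2.16 × 4.6% = 15.9360%.
Total capital V = 299 + 229 = 528.
Equity: weight = 299/528 = 0.5663; cost = 15.936%.
Debt: weight = 229/528 = 0.4337; after-tax cost = 3.4% × (1 − 39%) = 2.0740%.
WACC = 0.5663 × 15.9360% + 0.4337 × 2.0740% = 9.9239%.

9.92%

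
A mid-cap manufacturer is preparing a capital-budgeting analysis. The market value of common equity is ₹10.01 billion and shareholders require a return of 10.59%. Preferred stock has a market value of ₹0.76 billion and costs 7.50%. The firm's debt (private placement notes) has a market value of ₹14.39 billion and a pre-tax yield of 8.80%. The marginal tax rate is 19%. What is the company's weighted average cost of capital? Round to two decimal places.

8.52%

Total capital V = 10.01 + 0.76 + 14.39 = 25.16.
Equity: weight = 10.01/25.16 = 0.3979; cost = 10.59%.
Preferred: weight = 0.76/25.16 = 0.0302; cost = 7.5%.
Private placement notes: weight = 14.39/25.16 = 0.5719; after-tax cost = 8.8% × (1 − 19%) = 7.1280%.
WACC = 0.3979 × 10.5900% + 0.0302 × 7.5000% + 0.5719 × 7.1280% = 8.5166%.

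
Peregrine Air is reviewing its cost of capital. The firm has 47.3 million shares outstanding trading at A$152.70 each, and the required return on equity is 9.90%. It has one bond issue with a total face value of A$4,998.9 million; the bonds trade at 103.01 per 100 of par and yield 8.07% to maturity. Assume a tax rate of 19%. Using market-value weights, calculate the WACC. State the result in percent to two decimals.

8.50%

Market value of equity E = 152.7 × 47.3m = 7222.71m. Market value of debt D = 4998.9m × 103.01/100 = 5149.36689m.
Total capital V = 7222.71 + 5149.36689 = 12372.07689.
Equity: weight = 7222.71/12372.07689 = 0.5838; cost = 9.9%.
Bonds outstanding: weight = 5149.36689/12372.07689 = 0.4162; after-tax cost = 8.07% × (1 − 19%) = 6.5367%.
WACC = 0.5838 × 9.9000% + 0.4162 × 6.5367% = 8.5002%.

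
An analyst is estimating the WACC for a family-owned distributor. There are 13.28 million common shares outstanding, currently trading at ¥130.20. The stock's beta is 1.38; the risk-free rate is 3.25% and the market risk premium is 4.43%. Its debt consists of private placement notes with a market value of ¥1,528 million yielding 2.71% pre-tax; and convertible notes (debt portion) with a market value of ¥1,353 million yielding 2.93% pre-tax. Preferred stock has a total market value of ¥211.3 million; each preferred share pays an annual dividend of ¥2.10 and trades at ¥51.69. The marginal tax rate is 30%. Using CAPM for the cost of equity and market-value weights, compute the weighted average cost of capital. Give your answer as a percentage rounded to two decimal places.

Cost of equity via CAPM: Re = 3.25% + 1.38 × 4.43% = 9.3634%.
Cost of preferred: Rp = 2.1 / 51.69 = 4.0627%.
Market value of equity E = 130.2 × 13.28m = 1729.056m.
Total capital V = 1729.056 + 211.3 + 1528 + 1353 = 4821.356.
Equity: weight = 1729.056/4821.356 = 0.3586; cost = 9.3634%.
Preferred: weight = 211.3/4821.356 = 0.0438; cost = 4.0627%.
Private placement notes: weight = 1528/4821.356 = 0.3169; after-tax cost = 2.71% × (1 − 30%) = 1.8970%.
Convertible notes (debt portion): weight = 1353/4821.356 = 0.2806; after-tax cost = 2.93% × (1 − 30%) = 2.0510%.
WACC = 0.3586 × 9.3634% + 0.0438 × 4.0627% + 0.3169 × 1.8970% + 0.2806 × 2.0510% = 4.7128%.

4.71%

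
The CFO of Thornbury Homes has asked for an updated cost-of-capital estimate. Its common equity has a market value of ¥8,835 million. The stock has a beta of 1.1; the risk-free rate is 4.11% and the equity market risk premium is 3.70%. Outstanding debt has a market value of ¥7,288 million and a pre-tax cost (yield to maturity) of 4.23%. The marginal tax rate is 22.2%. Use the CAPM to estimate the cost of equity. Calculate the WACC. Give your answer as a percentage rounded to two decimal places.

5.97%

Cost of equity via CAPM: Re = 4.11% + 1.1 × 3.7% = 8.1800%.
Total capital V = 8835 + 7288 = 16123.
Equity: weight = 8835/16123 = 0.5480; cost = 8.18%.
Debt: weight = 7288/16123 = 0.4520; after-tax cost = 4.23% × (1 − 22.2%) = 3.2909%.
WACC = 0.5480 × 8.1800% + 0.4520 × 3.2909% = 5.9700%.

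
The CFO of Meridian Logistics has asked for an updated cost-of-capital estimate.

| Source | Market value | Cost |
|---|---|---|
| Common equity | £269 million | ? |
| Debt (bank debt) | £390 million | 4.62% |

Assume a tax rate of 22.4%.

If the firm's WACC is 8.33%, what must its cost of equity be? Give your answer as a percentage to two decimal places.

Total capital V = 269 + 390 = 659.
Equity weight = 269/659 = 0.4082.
Bank debt weight = 390/659 = 0.5918.
Debt contribution = 0.5918 × 4.62% × (1 − 22.4%) = 2.1217%.
Required equity contribution = 8.33% − 2.1217% = 6.2083%.
Re = 6.2083% / 0.4082 = 15.2092%.

15.21%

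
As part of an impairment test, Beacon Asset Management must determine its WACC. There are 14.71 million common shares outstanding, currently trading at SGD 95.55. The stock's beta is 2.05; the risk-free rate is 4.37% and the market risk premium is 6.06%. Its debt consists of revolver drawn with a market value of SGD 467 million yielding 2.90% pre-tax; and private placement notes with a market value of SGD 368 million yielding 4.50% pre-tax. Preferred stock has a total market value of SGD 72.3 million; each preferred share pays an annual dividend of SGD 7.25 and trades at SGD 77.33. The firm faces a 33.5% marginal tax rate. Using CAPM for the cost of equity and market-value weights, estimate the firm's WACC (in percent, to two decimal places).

Cost of equity via CAPM: Re = 4.37% + 2.05 × 6.06% = 16.7930%.
Cost of preferred: Rp = 7.25 / 77.33 = 9.3754%.
Market value of equity E = 95.55 × 14.71m = 1405.5405m.
Total capital V = 1405.5405 + 72.3 + 467 + 368 = 2312.8405.
Equity: weight = 1405.5405/2312.8405 = 0.6077; cost = 16.793%.
Preferred: weight = 72.3/2312.8405 = 0.0313; cost = 9.3754%.
Revolver drawn: weight = 467/2312.8405 = 0.2019; after-tax cost = 2.9% × (1 − 33.5%) = 1.9285%.
Private placement notes: weight = 368/2312.8405 = 0.1591; after-tax cost = 4.5% × (1 − 33.5%) = 2.9925%.
WACC = 0.6077 × 16.7930% + 0.0313 × 9.3754% + 0.2019 × 1.9285% + 0.1591 × 2.9925% = 11.3639%.

11.36%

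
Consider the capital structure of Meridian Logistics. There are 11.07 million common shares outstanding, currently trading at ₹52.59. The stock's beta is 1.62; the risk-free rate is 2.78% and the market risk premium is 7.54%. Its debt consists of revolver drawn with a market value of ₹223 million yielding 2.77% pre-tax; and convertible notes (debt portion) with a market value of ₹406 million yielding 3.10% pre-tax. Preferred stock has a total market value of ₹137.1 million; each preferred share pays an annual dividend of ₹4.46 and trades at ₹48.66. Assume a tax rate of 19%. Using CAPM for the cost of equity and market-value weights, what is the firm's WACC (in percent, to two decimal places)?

Cost of equity via CAPM: Re = 2.78% + 1.62 × 7.54% = 14.9948%.
Cost of preferred: Rp = 4.46 / 48.66 = 9.1656%.
Market value of equity E = 52.59 × 11.07m = 582.1713m.
Total capital V = 582.1713 + 137.1 + 223 + 406 = 1348.2713.
Equity: weight = 582.1713/1348.2713 = 0.4318; cost = 14.9948%.
Preferred: weight = 137.1/1348.2713 = 0.1017; cost = 9.1656%.
Revolver drawn: weight = 223/1348.2713 = 0.1654; after-tax cost = 2.77% × (1 − 19%) = 2.2437%.
Convertible notes (debt portion): weight = 406/1348.2713 = 0.3011; after-tax cost = 3.1% × (1 − 19%) = 2.5110%.
WACC = 0.4318 × 14.9948% + 0.1017 × 9.1656% + 0.1654 × 2.2437% + 0.3011 × 2.5110% = 8.5339%.

8.53%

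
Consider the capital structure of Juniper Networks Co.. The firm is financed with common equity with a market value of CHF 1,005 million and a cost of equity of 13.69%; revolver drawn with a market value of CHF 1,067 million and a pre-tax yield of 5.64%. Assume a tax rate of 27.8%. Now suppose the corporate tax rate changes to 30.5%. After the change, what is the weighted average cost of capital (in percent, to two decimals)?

After the change:
Total capital V = 1005 + 1067 = 2072.
Equity: weight = 1005/2072 = 0.4850; cost = 13.69%.
Revolver drawn: weight = 1067/2072 = 0.5150; after-tax cost = 5.64% × (1 − 30.5%) = 3.9198%.
WACC = 0.4850 × 13.6900% + 0.5150 × 3.9198% = 8.6587%.

8.66%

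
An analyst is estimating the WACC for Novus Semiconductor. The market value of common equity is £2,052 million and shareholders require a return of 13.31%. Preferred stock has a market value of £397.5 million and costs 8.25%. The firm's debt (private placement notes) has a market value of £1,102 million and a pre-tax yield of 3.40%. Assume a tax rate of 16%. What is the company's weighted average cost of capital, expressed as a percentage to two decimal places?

9.50%

Total capital V = 2052 + 397.5 + 1102 = 3551.5.
Equity: weight = 2052/3551.5 = 0.5778; cost = 13.31%.
Preferred: weight = 397.5/3551.5 = 0.1119; cost = 8.25%.
Private placement notes: weight = 1102/3551.5 = 0.3103; after-tax cost = 3.4% × (1 − 16%) = 2.8560%.
WACC = 0.5778 × 13.3100% + 0.1119 × 8.2500% + 0.3103 × 2.8560% = 9.4999%.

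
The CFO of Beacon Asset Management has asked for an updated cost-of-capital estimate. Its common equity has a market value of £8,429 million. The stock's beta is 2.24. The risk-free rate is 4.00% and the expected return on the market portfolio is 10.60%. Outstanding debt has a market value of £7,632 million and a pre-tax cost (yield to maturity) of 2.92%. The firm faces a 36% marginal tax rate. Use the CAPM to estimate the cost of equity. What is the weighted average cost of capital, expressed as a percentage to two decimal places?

Market risk premium = 10.6% − 4.0% = 6.6%.
Cost of equity via CAPM: Re = 4.0% + 2.24 × 6.6% = 18.7840%.
Total capital V = 8429 + 7632 = 16061.
Equity: weight = 8429/16061 = 0.5248; cost = 18.784%.
Debt: weight = 7632/16061 = 0.4752; after-tax cost = 2.92% × (1 − 36%) = 1.8688%.
WACC = 0.5248 × 18.7840% + 0.4752 × 1.8688% = 10.7461%.

10.75%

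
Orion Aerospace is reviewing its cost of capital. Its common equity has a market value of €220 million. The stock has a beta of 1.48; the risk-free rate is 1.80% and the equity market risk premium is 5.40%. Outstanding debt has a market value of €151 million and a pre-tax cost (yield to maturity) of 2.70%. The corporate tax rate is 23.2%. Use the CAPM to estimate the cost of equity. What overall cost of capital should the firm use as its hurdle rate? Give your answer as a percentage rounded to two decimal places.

6.65%

Cost of equity via CAPM: Re = 1.8% + 1.48 × 5.4% = 9.7920%.
Total capital V = 220 + 151 = 371.
Equity: weight = 220/371 = 0.5930; cost = 9.792%.
Debt: weight = 151/371 = 0.4070; after-tax cost = 2.7% × (1 − 23.2%) = 2.0736%.
WACC = 0.5930 × 9.7920% + 0.4070 × 2.0736% = 6.6505%.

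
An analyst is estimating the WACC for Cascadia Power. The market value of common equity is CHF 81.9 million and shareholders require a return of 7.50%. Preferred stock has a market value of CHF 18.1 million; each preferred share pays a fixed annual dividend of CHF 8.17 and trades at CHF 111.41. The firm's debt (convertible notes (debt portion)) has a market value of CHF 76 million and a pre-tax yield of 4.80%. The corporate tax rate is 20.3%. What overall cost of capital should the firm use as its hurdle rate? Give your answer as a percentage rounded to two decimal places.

5.90%

Cost of preferred: Rp = 8.17 / 111.41 = 7.3333%.
Total capital V = 81.9 + 18.1 + 76 = 176.
Equity: weight = 81.9/176 = 0.4653; cost = 7.5%.
Preferred: weight = 18.1/176 = 0.1028; cost = 7.3333%.
Convertible notes (debt portion): weight = 76/176 = 0.4318; after-tax cost = 4.8% × (1 − 20.3%) = 3.8256%.
WACC = 0.4653 × 7.5000% + 0.1028 × 7.3333% + 0.4318 × 3.8256% = 5.8962%.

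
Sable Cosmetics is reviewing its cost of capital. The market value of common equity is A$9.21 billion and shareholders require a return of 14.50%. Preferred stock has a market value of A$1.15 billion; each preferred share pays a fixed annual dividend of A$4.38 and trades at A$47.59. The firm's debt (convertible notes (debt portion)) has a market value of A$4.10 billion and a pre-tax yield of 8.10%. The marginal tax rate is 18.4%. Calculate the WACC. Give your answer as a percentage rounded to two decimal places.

11.84%

Cost of preferred: Rp = 4.38 / 47.59 = 9.2036%.
Total capital V = 9.21 + 1.15 + 4.1 = 14.46.
Equity: weight = 9.21/14.46 = 0.6369; cost = 14.5%.
Preferred: weight = 1.15/14.46 = 0.0795; cost = 9.2036%.
Convertible notes (debt portion): weight = 4.1/14.46 = 0.2835; after-tax cost = 8.1% × (1 − 18.4%) = 6.6096%.
WACC = 0.6369 × 14.5000% + 0.0795 × 9.2036% + 0.2835 × 6.6096% = 11.8415%.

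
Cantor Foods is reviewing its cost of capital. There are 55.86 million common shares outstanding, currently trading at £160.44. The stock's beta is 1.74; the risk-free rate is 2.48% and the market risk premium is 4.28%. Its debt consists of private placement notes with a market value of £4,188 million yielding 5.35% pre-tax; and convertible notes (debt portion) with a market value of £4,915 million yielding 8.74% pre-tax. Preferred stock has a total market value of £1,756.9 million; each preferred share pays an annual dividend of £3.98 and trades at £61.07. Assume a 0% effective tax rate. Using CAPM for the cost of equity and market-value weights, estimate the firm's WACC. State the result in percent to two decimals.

8.36%

Cost of equity via CAPM: Re = 2.48% + 1.74 × 4.28% = 9.9272%.
Cost of preferred: Rp = 3.98 / 61.07 = 6.5171%.
Market value of equity E = 160.44 × 55.86m = 8962.1784m.
Total capital V = 8962.1784 + 1756.9 + 4188 + 4915 = 19822.0784.
Equity: weight = 8962.1784/19822.0784 = 0.4521; cost = 9.9272%.
Preferred: weight = 1756.9/19822.0784 = 0.0886; cost = 6.5171%.
Private placement notes: weight = 4188/19822.0784 = 0.2113; after-tax cost = 5.35% × (1 − 0%) = 5.3500%.
Convertible notes (debt portion): weight = 4915/19822.0784 = 0.2480; after-tax cost = 8.74% × (1 − 0%) = 8.7400%.
WACC = 0.4521 × 9.9272% + 0.0886 × 6.5171% + 0.2113 × 5.3500% + 0.2480 × 8.7400% = 8.3635%.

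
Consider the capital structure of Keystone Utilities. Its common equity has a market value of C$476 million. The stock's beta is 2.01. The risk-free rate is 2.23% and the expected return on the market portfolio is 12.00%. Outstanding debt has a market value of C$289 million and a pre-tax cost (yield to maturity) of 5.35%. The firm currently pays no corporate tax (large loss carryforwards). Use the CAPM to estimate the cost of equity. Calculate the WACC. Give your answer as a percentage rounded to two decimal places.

Market risk premium = 12.0% − 2.23% = 9.77%.
Cost of equity via CAPM: Re = 2.23% + 2.01 × 9.77% = 21.8677%.
Total capital V = 476 + 289 = 765.
Equity: weight = 476/765 = 0.6222; cost = 21.8677%.
Debt: weight = 289/765 = 0.3778; after-tax cost = 5.35% × (1 − 0%) = 5.3500%.
WACC = 0.6222 × 21.8677% + 0.3778 × 5.3500% = 15.6277%.

15.63%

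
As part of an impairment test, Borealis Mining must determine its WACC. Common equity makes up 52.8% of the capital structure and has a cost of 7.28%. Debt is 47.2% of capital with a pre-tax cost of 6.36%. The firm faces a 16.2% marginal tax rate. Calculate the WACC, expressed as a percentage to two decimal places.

6.36%

After-tax cost of debt = 6.36% × (1 − 16.2%) = 5.3297%.
WACC = 0.528 × 7.2800% + 0.472 × 5.3297% = 6.3594%.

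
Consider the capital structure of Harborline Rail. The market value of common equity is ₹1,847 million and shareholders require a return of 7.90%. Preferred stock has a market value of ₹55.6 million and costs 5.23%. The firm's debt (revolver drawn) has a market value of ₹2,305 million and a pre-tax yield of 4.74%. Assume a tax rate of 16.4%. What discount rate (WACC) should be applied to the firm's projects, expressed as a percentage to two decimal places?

Total capital V = 1847 + 55.6 + 2305 = 4207.6.
Equity: weight = 1847/4207.6 = 0.4390; cost = 7.9%.
Preferred: weight = 55.6/4207.6 = 0.0132; cost = 5.23%.
Revolver drawn: weight = 2305/4207.6 = 0.5478; after-tax cost = 4.74% × (1 − 16.4%) = 3.9626%.
WACC = 0.4390 × 7.9000% + 0.0132 × 5.2300% + 0.5478 × 3.9626% = 5.7078%.

5.71%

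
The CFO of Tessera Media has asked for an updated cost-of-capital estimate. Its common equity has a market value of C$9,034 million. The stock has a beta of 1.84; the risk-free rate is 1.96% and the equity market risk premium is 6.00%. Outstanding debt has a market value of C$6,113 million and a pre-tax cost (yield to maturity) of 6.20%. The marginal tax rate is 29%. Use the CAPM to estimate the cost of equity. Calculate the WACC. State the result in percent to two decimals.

9.53%

Cost of equity via CAPM: Re = 1.96% + 1.84 × 6.0% = 13.0000%.
Total capital V = 9034 + 6113 = 15147.
Equity: weight = 9034/15147 = 0.5964; cost = 13%.
Debt: weight = 6113/15147 = 0.4036; after-tax cost = 6.2% × (1 − 29%) = 4.4020%.
WACC = 0.5964 × 13.0000% + 0.4036 × 4.4020% = 9.5300%.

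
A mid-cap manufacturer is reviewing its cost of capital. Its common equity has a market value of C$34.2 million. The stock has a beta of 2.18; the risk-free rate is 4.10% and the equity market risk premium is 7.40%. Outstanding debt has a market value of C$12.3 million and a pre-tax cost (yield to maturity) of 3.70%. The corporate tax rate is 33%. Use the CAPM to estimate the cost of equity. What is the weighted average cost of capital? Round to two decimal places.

Cost of equity via CAPM: Re = 4.1% + 2.18 × 7.4% = 20.2320%.
Total capital V = 34.2 + 12.3 = 46.5.
Equity: weight = 34.2/46.5 = 0.7355; cost = 20.232%.
Debt: weight = 12.3/46.5 = 0.2645; after-tax cost = 3.7% × (1 − 33%) = 2.4790%.
WACC = 0.7355 × 20.2320% + 0.2645 × 2.4790% = 15.5360%.

15.54%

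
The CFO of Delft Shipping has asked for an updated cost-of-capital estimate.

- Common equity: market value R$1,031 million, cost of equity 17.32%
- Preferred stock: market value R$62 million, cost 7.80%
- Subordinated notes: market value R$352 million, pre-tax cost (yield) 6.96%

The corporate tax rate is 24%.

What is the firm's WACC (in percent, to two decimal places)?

13.98%

Total capital V = 1031 + 62 + 352 = 1445.
Equity: weight = 1031/1445 = 0.7135; cost = 17.32%.
Preferred: weight = 62/1445 = 0.0429; cost = 7.8%.
Subordinated notes: weight = 352/1445 = 0.2436; after-tax cost = 6.96% × (1 − 24%) = 5.2896%.
WACC = 0.7135 × 17.3200% + 0.0429 × 7.8000% + 0.2436 × 5.2896% = 13.9809%.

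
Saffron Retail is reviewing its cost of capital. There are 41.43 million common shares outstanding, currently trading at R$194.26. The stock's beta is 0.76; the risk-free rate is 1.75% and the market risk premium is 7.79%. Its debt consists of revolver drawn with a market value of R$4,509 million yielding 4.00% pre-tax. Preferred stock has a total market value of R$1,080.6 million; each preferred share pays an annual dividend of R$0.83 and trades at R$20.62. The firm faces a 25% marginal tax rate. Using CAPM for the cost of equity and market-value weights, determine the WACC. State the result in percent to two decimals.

5.84%

Cost of equity via CAPM: Re = 1.75% + 0.76 × 7.79% = 7.6704%.
Cost of preferred: Rp = 0.83 / 20.62 = 4.0252%.
Market value of equity E = 194.26 × 41.43m = 8048.1918m.
Total capital V = 8048.1918 + 1080.6 + 4509 = 13637.7918.
Equity: weight = 8048.1918/13637.7918 = 0.5901; cost = 7.6704%.
Preferred: weight = 1080.6/13637.7918 = 0.0792; cost = 4.0252%.
Revolver drawn: weight = 4509/13637.7918 = 0.3306; after-tax cost = 4% × (1 − 25%) = 3.0000%.
WACC = 0.5901 × 7.6704% + 0.0792 × 4.0252% + 0.3306 × 3.0000% = 5.8374%.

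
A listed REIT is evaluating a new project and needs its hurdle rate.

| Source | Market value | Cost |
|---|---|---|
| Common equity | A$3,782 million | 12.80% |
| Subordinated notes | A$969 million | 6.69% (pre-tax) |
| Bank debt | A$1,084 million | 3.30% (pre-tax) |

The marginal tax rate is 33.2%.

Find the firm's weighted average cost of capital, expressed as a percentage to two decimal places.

Total capital V = 3782 + 969 + 1084 = 5835.
Equity: weight = 3782/5835 = 0.6482; cost = 12.8%.
Subordinated notes: weight = 969/5835 = 0.1661; after-tax cost = 6.69% × (1 − 33.2%) = 4.4689%.
Bank debt: weight = 1084/5835 = 0.1858; after-tax cost = 3.3% × (1 − 33.2%) = 2.2044%.
WACC = 0.6482 × 12.8000% + 0.1661 × 4.4689% + 0.1858 × 2.2044% = 9.4481%.

9.45%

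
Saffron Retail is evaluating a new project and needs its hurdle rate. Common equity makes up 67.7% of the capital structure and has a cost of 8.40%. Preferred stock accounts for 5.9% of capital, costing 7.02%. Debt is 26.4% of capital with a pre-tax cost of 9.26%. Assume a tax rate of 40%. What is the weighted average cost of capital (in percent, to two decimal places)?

After-tax cost of debt = 9.26% × (1 − 40%) = 5.5560%.
WACC = 0.677 × 8.4000% + 0.059 × 7.0200% + 0.264 × 5.5560% = 7.5678%.

7.57%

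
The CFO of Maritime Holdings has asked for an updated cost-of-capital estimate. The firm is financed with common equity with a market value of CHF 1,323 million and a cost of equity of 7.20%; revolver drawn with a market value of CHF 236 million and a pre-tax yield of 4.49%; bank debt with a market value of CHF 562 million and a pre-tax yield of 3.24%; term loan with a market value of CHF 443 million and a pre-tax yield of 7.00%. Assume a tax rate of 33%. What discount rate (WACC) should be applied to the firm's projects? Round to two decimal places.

5.28%

Total capital V = 1323 + 236 + 562 + 443 = 2564.
Equity: weight = 1323/2564 = 0.5160; cost = 7.2%.
Revolver drawn: weight = 236/2564 = 0.0920; after-tax cost = 4.49% × (1 − 33%) = 3.0083%.
Bank debt: weight = 562/2564 = 0.2192; after-tax cost = 3.24% × (1 − 33%) = 2.1708%.
Term loan: weight = 443/2564 = 0.1728; after-tax cost = 7% × (1 − 33%) = 4.6900%.
WACC = 0.5160 × 7.2000% + 0.0920 × 3.0083% + 0.2192 × 2.1708% + 0.1728 × 4.6900% = 5.2782%.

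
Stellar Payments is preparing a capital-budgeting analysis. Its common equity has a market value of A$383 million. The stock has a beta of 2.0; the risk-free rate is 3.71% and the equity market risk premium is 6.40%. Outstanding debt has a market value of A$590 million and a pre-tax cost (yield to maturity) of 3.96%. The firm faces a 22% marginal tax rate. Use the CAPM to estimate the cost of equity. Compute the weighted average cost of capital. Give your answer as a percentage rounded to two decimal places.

Cost of equity via CAPM: Re = 3.71% + 2.0 × 6.4% = 16.5100%.
Total capital V = 383 + 590 = 973.
Equity: weight = 383/973 = 0.3936; cost = 16.51%.
Debt: weight = 590/973 = 0.6064; after-tax cost = 3.96% × (1 − 22%) = 3.0888%.
WACC = 0.3936 × 16.5100% + 0.6064 × 3.0888% = 8.3718%.

8.37%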